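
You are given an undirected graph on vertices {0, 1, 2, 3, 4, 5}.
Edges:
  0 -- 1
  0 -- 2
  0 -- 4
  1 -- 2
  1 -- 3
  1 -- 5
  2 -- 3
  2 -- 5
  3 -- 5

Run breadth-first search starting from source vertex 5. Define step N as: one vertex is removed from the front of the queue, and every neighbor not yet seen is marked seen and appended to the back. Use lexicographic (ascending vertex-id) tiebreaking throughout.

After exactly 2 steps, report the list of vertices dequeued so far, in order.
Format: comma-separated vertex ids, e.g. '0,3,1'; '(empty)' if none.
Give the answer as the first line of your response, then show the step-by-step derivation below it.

5,1

step 1: dequeue 5; queue=[1,2,3]; order=5
step 2: dequeue 1; queue=[2,3,0]; order=5,1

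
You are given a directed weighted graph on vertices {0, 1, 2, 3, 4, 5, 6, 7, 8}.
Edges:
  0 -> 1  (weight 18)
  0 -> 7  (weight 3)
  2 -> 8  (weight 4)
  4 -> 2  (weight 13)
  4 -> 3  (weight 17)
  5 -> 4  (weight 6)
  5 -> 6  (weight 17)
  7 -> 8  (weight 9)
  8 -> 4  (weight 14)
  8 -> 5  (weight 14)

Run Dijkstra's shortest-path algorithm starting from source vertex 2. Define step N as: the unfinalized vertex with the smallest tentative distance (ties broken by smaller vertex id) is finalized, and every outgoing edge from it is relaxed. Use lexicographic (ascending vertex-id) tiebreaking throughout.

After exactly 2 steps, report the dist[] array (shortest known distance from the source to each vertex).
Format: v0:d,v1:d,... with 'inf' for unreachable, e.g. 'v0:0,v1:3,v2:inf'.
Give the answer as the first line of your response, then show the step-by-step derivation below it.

v0:inf,v1:inf,v2:0,v3:inf,v4:18,v5:18,v6:inf,v7:inf,v8:4

step 1: dist = v0:inf,v1:inf,v2:0,v3:inf,v4:inf,v5:inf,v6:inf,v7:inf,v8:4
step 2: dist = v0:inf,v1:inf,v2:0,v3:inf,v4:18,v5:18,v6:inf,v7:inf,v8:4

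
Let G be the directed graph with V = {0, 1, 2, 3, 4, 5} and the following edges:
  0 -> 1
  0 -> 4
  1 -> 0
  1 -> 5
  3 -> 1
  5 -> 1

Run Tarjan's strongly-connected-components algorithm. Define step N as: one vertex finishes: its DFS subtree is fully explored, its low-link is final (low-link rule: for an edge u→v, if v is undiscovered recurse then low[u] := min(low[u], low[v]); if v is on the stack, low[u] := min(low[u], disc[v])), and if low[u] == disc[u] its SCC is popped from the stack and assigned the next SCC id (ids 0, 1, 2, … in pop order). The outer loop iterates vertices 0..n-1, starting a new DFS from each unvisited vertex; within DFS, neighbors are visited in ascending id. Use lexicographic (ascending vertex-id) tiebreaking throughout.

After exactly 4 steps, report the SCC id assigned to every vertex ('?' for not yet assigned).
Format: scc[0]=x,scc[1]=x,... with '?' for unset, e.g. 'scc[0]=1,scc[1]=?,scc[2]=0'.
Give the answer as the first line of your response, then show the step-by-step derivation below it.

scc[0]=1,scc[1]=1,scc[2]=?,scc[3]=?,scc[4]=0,scc[5]=1

step 1: low=(low[0]=0,low[1]=0,low[2]=?,low[3]=?,low[4]=?,low[5]=1); scc=(scc[0]=?,scc[1]=?,scc[2]=?,scc[3]=?,scc[4]=?,scc[5]=?)
step 2: low=(low[0]=0,low[1]=0,low[2]=?,low[3]=?,low[4]=?,low[5]=1); scc=(scc[0]=?,scc[1]=?,scc[2]=?,scc[3]=?,scc[4]=?,scc[5]=?)
step 3: low=(low[0]=0,low[1]=0,low[2]=?,low[3]=?,low[4]=3,low[5]=1); scc=(scc[0]=?,scc[1]=?,scc[2]=?,scc[3]=?,scc[4]=0,scc[5]=?)
step 4: low=(low[0]=0,low[1]=0,low[2]=?,low[3]=?,low[4]=3,low[5]=1); scc=(scc[0]=1,scc[1]=1,scc[2]=?,scc[3]=?,scc[4]=0,scc[5]=1)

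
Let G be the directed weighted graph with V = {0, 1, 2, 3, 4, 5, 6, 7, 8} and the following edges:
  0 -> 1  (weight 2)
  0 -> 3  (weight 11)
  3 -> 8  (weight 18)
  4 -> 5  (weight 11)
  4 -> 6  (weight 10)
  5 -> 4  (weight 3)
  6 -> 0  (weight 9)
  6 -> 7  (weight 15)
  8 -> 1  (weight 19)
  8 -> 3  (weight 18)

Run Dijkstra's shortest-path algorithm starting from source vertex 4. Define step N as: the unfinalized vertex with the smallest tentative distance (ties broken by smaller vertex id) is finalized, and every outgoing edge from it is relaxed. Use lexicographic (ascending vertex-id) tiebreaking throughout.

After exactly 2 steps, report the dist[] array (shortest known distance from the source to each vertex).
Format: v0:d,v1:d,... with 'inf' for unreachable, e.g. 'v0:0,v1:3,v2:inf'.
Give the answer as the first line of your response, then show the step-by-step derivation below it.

v0:19,v1:inf,v2:inf,v3:inf,v4:0,v5:11,v6:10,v7:25,v8:inf

step 1: dist = v0:inf,v1:inf,v2:inf,v3:inf,v4:0,v5:11,v6:10,v7:inf,v8:inf
step 2: dist = v0:19,v1:inf,v2:inf,v3:inf,v4:0,v5:11,v6:10,v7:25,v8:inf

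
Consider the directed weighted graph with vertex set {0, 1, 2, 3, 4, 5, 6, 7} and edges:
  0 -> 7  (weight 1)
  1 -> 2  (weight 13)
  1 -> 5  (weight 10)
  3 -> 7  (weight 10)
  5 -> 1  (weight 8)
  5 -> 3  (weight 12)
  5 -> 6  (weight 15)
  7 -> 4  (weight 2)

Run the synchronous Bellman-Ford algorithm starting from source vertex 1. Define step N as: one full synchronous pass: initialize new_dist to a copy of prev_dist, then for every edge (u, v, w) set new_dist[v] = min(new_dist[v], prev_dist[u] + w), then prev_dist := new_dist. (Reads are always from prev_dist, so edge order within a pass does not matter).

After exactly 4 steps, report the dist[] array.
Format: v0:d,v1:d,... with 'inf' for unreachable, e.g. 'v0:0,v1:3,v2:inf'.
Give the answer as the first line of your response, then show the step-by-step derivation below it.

v0:inf,v1:0,v2:13,v3:22,v4:34,v5:10,v6:25,v7:32

step 1: dist = v0:inf,v1:0,v2:13,v3:inf,v4:inf,v5:10,v6:inf,v7:inf
step 2: dist = v0:inf,v1:0,v2:13,v3:22,v4:inf,v5:10,v6:25,v7:inf
step 3: dist = v0:inf,v1:0,v2:13,v3:22,v4:inf,v5:10,v6:25,v7:32
step 4: dist = v0:inf,v1:0,v2:13,v3:22,v4:34,v5:10,v6:25,v7:32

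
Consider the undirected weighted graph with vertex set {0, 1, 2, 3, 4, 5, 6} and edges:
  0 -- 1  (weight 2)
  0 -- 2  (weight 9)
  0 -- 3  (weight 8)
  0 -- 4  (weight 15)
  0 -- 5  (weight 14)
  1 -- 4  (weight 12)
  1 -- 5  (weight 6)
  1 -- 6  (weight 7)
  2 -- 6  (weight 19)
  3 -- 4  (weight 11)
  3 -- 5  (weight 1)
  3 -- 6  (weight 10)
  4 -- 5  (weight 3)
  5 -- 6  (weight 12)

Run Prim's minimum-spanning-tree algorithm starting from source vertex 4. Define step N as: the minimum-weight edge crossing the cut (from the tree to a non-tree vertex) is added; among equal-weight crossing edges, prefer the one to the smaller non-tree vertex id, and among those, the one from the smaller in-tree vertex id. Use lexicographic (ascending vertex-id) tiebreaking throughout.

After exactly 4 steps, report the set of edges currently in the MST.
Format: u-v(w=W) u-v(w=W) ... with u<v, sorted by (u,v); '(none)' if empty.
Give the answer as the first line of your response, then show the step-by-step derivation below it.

0-1(w=2) 1-5(w=6) 3-5(w=1) 4-5(w=3)

step 1: add edge 4-5 (w=3); MST = {4-5(w=3)}
step 2: add edge 3-5 (w=1); MST = {3-5(w=1) 4-5(w=3)}
step 3: add edge 1-5 (w=6); MST = {1-5(w=6) 3-5(w=1) 4-5(w=3)}
step 4: add edge 0-1 (w=2); MST = {0-1(w=2) 1-5(w=6) 3-5(w=1) 4-5(w=3)}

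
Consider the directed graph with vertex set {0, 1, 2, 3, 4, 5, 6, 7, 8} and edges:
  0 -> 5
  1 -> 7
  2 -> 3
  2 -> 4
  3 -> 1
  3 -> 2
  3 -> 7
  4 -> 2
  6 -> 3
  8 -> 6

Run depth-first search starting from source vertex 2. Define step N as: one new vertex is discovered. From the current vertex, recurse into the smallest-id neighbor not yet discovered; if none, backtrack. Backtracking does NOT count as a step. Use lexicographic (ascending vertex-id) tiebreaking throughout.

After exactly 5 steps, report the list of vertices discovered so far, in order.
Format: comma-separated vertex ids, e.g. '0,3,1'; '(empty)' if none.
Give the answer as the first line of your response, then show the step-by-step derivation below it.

2,3,1,7,4

step 1: discover 2; path=2; order=2
step 2: discover 3; path=2>3; order=2,3
step 3: discover 1; path=2>3>1; order=2,3,1
step 4: discover 7; path=2>3>1>7; order=2,3,1,7
step 5: discover 4; path=2>4; order=2,3,1,7,4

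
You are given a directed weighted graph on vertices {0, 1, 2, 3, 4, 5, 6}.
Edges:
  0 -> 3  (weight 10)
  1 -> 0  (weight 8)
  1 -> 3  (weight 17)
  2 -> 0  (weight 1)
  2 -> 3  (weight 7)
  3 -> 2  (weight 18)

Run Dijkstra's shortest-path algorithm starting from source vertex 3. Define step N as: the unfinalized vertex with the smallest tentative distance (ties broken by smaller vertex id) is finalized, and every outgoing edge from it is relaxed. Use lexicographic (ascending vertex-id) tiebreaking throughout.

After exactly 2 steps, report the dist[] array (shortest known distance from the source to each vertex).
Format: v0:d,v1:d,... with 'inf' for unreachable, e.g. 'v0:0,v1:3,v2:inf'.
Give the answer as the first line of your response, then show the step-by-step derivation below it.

v0:19,v1:inf,v2:18,v3:0,v4:inf,v5:inf,v6:inf

step 1: dist = v0:inf,v1:inf,v2:18,v3:0,v4:inf,v5:inf,v6:inf
step 2: dist = v0:19,v1:inf,v2:18,v3:0,v4:inf,v5:inf,v6:inf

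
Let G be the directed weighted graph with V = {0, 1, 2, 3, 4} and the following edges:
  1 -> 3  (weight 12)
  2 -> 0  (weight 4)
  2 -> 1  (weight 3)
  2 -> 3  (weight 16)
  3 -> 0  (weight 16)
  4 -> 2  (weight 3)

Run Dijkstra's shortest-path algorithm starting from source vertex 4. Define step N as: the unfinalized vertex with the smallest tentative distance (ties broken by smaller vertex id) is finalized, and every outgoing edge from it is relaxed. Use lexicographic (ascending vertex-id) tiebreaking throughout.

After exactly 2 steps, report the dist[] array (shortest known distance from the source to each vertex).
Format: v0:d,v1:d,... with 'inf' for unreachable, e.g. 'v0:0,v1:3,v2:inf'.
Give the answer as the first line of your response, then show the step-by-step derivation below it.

v0:7,v1:6,v2:3,v3:19,v4:0

step 1: dist = v0:inf,v1:inf,v2:3,v3:inf,v4:0
step 2: dist = v0:7,v1:6,v2:3,v3:19,v4:0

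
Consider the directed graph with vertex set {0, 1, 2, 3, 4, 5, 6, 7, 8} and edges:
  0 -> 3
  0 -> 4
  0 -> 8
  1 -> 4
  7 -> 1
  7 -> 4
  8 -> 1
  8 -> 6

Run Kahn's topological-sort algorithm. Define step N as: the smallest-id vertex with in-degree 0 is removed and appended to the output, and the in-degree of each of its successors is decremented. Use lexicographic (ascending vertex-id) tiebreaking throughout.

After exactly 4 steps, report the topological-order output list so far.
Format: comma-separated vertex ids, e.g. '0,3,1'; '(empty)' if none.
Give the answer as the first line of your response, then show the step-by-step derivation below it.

0,2,3,5

step 1: output 0; order=[0]; indeg=(0,2,0,0,2,0,1,0,0)
step 2: output 2; order=[0,2]; indeg=(0,2,0,0,2,0,1,0,0)
step 3: output 3; order=[0,2,3]; indeg=(0,2,0,0,2,0,1,0,0)
step 4: output 5; order=[0,2,3,5]; indeg=(0,2,0,0,2,0,1,0,0)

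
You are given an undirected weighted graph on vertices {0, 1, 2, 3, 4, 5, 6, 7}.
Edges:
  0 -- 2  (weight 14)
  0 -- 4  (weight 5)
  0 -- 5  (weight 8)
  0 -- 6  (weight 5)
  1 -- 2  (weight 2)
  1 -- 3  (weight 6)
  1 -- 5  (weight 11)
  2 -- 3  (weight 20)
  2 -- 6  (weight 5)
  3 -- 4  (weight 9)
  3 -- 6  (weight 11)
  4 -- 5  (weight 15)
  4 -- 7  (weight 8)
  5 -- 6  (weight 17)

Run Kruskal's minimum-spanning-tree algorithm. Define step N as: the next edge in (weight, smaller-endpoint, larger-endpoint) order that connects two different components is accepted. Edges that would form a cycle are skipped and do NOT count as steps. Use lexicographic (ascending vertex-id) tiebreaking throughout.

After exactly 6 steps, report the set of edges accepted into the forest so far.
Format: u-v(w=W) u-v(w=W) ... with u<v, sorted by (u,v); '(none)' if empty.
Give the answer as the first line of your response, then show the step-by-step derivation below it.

0-4(w=5) 0-5(w=8) 0-6(w=5) 1-2(w=2) 1-3(w=6) 2-6(w=5)

step 1: add edge 1-2 (w=2); MST = {1-2(w=2)}
step 2: add edge 0-4 (w=5); MST = {0-4(w=5) 1-2(w=2)}
step 3: add edge 0-6 (w=5); MST = {0-4(w=5) 0-6(w=5) 1-2(w=2)}
step 4: add edge 2-6 (w=5); MST = {0-4(w=5) 0-6(w=5) 1-2(w=2) 2-6(w=5)}
step 5: add edge 1-3 (w=6); MST = {0-4(w=5) 0-6(w=5) 1-2(w=2) 1-3(w=6) 2-6(w=5)}
step 6: add edge 0-5 (w=8); MST = {0-4(w=5) 0-5(w=8) 0-6(w=5) 1-2(w=2) 1-3(w=6) 2-6(w=5)}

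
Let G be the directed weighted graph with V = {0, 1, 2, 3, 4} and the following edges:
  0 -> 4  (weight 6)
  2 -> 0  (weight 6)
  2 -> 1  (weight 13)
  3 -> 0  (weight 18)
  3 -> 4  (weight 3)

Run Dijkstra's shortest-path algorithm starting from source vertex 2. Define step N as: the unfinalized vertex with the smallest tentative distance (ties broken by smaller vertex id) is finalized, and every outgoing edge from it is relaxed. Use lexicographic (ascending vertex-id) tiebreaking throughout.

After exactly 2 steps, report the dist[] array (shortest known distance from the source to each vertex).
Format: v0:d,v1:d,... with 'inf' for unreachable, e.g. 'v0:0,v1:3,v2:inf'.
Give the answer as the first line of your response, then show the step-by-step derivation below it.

v0:6,v1:13,v2:0,v3:inf,v4:12

step 1: dist = v0:6,v1:13,v2:0,v3:inf,v4:inf
step 2: dist = v0:6,v1:13,v2:0,v3:inf,v4:12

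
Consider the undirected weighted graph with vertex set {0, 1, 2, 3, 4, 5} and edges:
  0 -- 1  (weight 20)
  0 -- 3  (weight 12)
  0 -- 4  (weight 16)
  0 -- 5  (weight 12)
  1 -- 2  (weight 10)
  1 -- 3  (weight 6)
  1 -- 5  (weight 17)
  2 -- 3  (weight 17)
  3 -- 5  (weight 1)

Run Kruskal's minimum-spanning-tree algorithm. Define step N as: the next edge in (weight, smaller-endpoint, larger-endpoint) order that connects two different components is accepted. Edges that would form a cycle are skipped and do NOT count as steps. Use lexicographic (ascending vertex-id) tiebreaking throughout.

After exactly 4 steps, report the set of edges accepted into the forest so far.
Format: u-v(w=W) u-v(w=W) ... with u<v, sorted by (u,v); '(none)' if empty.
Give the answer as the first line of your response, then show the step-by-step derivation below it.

0-3(w=12) 1-2(w=10) 1-3(w=6) 3-5(w=1)

step 1: add edge 3-5 (w=1); MST = {3-5(w=1)}
step 2: add edge 1-3 (w=6); MST = {1-3(w=6) 3-5(w=1)}
step 3: add edge 1-2 (w=10); MST = {1-2(w=10) 1-3(w=6) 3-5(w=1)}
step 4: add edge 0-3 (w=12); MST = {0-3(w=12) 1-2(w=10) 1-3(w=6) 3-5(w=1)}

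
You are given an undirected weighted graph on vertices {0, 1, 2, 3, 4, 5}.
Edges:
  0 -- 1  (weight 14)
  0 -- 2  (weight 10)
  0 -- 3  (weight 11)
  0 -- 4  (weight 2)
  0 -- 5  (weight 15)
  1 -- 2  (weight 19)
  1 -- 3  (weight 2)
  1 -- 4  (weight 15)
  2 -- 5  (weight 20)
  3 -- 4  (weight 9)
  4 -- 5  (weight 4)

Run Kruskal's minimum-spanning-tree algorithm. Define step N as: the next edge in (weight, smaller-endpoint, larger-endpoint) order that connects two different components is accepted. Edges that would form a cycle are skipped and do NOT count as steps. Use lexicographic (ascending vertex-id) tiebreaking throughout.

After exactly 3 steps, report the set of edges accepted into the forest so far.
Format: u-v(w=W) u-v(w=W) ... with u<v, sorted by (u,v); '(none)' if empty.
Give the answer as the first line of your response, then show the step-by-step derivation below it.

0-4(w=2) 1-3(w=2) 4-5(w=4)

step 1: add edge 0-4 (w=2); MST = {0-4(w=2)}
step 2: add edge 1-3 (w=2); MST = {0-4(w=2) 1-3(w=2)}
step 3: add edge 4-5 (w=4); MST = {0-4(w=2) 1-3(w=2) 4-5(w=4)}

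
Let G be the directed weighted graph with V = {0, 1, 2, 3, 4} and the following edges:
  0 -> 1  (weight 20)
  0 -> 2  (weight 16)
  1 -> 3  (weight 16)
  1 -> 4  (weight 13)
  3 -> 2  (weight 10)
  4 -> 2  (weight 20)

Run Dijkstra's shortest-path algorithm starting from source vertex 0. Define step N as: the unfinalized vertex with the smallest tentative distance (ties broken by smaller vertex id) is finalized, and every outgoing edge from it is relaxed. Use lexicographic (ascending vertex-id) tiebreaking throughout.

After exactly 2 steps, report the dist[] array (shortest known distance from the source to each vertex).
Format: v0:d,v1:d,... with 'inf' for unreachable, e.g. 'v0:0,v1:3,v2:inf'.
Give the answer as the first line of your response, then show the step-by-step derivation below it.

v0:0,v1:20,v2:16,v3:inf,v4:inf

step 1: dist = v0:0,v1:20,v2:16,v3:inf,v4:inf
step 2: dist = v0:0,v1:20,v2:16,v3:inf,v4:inf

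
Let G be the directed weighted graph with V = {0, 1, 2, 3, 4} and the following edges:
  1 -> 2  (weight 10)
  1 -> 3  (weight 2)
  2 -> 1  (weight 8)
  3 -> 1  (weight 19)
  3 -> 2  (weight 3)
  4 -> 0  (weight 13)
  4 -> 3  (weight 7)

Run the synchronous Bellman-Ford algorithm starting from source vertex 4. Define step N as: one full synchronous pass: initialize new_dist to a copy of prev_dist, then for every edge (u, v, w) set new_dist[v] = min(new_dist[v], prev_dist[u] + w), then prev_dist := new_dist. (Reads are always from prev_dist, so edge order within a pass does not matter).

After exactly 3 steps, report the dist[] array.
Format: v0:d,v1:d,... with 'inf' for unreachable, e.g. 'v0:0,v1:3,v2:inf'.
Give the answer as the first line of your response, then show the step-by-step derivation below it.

v0:13,v1:18,v2:10,v3:7,v4:0

step 1: dist = v0:13,v1:inf,v2:inf,v3:7,v4:0
step 2: dist = v0:13,v1:26,v2:10,v3:7,v4:0
step 3: dist = v0:13,v1:18,v2:10,v3:7,v4:0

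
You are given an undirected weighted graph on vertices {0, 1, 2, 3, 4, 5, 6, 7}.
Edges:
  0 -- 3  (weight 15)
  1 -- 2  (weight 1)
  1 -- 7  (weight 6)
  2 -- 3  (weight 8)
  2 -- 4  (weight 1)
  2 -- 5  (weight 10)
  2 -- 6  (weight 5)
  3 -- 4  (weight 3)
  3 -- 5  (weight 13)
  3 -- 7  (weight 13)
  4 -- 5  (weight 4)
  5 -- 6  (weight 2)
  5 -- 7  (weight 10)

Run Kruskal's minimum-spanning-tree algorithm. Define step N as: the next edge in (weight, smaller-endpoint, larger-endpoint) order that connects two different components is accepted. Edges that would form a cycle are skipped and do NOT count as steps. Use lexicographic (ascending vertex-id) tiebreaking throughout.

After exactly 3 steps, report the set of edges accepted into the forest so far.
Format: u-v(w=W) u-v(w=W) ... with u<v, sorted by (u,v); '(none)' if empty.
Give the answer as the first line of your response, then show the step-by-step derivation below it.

1-2(w=1) 2-4(w=1) 5-6(w=2)

step 1: add edge 1-2 (w=1); MST = {1-2(w=1)}
step 2: add edge 2-4 (w=1); MST = {1-2(w=1) 2-4(w=1)}
step 3: add edge 5-6 (w=2); MST = {1-2(w=1) 2-4(w=1) 5-6(w=2)}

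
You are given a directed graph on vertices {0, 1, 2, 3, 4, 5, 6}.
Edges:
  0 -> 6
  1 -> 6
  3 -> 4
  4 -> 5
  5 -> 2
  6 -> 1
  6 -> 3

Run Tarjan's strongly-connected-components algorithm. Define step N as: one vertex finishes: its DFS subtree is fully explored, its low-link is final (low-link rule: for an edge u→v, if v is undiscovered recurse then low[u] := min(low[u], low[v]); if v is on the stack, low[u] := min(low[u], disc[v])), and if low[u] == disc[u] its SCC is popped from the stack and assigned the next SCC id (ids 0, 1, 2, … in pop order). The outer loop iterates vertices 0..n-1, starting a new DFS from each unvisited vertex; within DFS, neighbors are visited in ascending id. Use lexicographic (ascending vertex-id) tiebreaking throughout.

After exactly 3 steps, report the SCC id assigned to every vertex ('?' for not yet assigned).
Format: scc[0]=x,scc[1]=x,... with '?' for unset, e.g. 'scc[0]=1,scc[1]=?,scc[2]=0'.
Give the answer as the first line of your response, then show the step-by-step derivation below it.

scc[0]=?,scc[1]=?,scc[2]=0,scc[3]=?,scc[4]=?,scc[5]=1,scc[6]=?

step 1: low=(low[0]=0,low[1]=1,low[2]=?,low[3]=?,low[4]=?,low[5]=?,low[6]=1); scc=(scc[0]=?,scc[1]=?,scc[2]=?,scc[3]=?,scc[4]=?,scc[5]=?,scc[6]=?)
step 2: low=(low[0]=0,low[1]=1,low[2]=6,low[3]=3,low[4]=4,low[5]=5,low[6]=1); scc=(scc[0]=?,scc[1]=?,scc[2]=0,scc[3]=?,scc[4]=?,scc[5]=?,scc[6]=?)
step 3: low=(low[0]=0,low[1]=1,low[2]=6,low[3]=3,low[4]=4,low[5]=5,low[6]=1); scc=(scc[0]=?,scc[1]=?,scc[2]=0,scc[3]=?,scc[4]=?,scc[5]=1,scc[6]=?)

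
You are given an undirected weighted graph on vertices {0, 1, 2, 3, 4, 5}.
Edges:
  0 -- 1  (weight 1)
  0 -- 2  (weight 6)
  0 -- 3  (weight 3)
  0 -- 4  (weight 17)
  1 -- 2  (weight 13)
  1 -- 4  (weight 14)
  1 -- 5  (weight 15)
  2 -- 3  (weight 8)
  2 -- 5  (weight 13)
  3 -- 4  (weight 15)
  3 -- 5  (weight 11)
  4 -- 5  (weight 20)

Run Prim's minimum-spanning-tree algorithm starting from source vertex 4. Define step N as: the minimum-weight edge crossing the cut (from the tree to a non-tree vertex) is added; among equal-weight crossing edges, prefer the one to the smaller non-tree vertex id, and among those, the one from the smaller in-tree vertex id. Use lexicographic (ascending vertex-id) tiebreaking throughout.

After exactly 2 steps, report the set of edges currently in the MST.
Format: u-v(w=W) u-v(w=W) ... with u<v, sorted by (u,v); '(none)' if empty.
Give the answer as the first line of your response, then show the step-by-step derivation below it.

0-1(w=1) 1-4(w=14)

step 1: add edge 1-4 (w=14); MST = {1-4(w=14)}
step 2: add edge 0-1 (w=1); MST = {0-1(w=1) 1-4(w=14)}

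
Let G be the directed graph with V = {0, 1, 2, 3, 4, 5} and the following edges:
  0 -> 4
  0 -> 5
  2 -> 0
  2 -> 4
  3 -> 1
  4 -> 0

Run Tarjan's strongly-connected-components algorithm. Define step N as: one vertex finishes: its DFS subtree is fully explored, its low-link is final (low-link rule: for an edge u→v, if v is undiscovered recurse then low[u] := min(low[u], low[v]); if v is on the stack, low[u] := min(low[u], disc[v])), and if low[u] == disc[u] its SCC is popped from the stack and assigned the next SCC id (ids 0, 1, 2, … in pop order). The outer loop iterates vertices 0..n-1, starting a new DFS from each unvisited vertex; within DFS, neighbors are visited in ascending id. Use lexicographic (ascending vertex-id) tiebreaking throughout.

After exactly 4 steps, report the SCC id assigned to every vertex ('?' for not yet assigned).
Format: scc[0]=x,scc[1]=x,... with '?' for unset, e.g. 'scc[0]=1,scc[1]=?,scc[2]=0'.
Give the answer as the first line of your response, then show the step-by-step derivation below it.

scc[0]=1,scc[1]=2,scc[2]=?,scc[3]=?,scc[4]=1,scc[5]=0

step 1: low=(low[0]=0,low[1]=?,low[2]=?,low[3]=?,low[4]=0,low[5]=?); scc=(scc[0]=?,scc[1]=?,scc[2]=?,scc[3]=?,scc[4]=?,scc[5]=?)
step 2: low=(low[0]=0,low[1]=?,low[2]=?,low[3]=?,low[4]=0,low[5]=2); scc=(scc[0]=?,scc[1]=?,scc[2]=?,scc[3]=?,scc[4]=?,scc[5]=0)
step 3: low=(low[0]=0,low[1]=?,low[2]=?,low[3]=?,low[4]=0,low[5]=2); scc=(scc[0]=1,scc[1]=?,scc[2]=?,scc[3]=?,scc[4]=1,scc[5]=0)
step 4: low=(low[0]=0,low[1]=3,low[2]=?,low[3]=?,low[4]=0,low[5]=2); scc=(scc[0]=1,scc[1]=2,scc[2]=?,scc[3]=?,scc[4]=1,scc[5]=0)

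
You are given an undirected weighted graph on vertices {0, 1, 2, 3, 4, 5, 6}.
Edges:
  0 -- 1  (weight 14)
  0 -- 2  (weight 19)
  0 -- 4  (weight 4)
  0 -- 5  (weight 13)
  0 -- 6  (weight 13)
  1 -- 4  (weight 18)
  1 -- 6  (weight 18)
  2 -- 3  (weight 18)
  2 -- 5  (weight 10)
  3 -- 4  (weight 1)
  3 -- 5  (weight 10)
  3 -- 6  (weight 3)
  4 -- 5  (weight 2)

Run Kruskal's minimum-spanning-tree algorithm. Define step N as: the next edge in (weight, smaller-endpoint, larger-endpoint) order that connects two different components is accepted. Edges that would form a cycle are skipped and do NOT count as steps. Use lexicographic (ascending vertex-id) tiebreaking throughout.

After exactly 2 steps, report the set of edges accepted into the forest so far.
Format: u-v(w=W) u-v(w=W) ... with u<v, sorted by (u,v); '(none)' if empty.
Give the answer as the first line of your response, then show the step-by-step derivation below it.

3-4(w=1) 4-5(w=2)

step 1: add edge 3-4 (w=1); MST = {3-4(w=1)}
step 2: add edge 4-5 (w=2); MST = {3-4(w=1) 4-5(w=2)}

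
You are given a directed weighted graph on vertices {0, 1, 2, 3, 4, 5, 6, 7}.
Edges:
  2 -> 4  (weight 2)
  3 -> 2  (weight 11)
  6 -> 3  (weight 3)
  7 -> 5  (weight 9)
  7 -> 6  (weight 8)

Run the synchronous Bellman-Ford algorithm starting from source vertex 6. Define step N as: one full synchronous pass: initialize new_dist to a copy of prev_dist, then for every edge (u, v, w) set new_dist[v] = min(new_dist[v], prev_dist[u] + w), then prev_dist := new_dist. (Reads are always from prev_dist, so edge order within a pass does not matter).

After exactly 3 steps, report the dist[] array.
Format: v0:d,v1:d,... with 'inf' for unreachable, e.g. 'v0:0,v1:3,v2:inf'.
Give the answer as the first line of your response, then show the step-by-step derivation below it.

v0:inf,v1:inf,v2:14,v3:3,v4:16,v5:inf,v6:0,v7:inf

step 1: dist = v0:inf,v1:inf,v2:inf,v3:3,v4:inf,v5:inf,v6:0,v7:inf
step 2: dist = v0:inf,v1:inf,v2:14,v3:3,v4:inf,v5:inf,v6:0,v7:inf
step 3: dist = v0:inf,v1:inf,v2:14,v3:3,v4:16,v5:inf,v6:0,v7:inf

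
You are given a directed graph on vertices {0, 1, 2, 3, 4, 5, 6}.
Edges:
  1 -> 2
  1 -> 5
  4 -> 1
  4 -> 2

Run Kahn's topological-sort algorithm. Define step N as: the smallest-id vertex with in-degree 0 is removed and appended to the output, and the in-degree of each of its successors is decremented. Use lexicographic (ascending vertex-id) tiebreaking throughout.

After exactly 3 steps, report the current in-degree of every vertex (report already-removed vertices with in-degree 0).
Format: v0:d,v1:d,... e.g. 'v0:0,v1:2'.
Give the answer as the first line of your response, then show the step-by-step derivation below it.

v0:0,v1:0,v2:1,v3:0,v4:0,v5:1,v6:0

step 1: output 0; order=[0]; indeg=(0,1,2,0,0,1,0)
step 2: output 3; order=[0,3]; indeg=(0,1,2,0,0,1,0)
step 3: output 4; order=[0,3,4]; indeg=(0,0,1,0,0,1,0)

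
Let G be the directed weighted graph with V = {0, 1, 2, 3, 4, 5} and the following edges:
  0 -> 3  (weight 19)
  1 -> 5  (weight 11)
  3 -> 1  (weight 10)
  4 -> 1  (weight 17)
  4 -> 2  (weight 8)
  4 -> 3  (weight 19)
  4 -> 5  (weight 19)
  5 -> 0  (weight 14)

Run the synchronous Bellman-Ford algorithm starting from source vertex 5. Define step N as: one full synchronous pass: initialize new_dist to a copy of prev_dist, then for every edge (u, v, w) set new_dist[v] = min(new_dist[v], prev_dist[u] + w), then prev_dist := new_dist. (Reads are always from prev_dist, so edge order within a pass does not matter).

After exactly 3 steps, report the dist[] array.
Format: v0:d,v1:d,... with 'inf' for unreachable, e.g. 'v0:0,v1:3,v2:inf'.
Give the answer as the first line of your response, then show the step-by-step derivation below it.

v0:14,v1:43,v2:inf,v3:33,v4:inf,v5:0

step 1: dist = v0:14,v1:inf,v2:inf,v3:inf,v4:inf,v5:0
step 2: dist = v0:14,v1:inf,v2:inf,v3:33,v4:inf,v5:0
step 3: dist = v0:14,v1:43,v2:inf,v3:33,v4:inf,v5:0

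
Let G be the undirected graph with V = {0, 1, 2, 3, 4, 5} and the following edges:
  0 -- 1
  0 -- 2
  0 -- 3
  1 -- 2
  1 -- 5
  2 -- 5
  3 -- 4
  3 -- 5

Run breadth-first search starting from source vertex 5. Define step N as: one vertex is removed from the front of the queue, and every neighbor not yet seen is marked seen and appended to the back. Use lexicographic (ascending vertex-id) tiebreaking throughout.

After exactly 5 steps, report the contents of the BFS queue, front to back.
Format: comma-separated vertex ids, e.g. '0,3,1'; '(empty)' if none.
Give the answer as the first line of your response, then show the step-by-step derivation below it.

4

step 1: dequeue 5; queue=[1,2,3]; order=5
step 2: dequeue 1; queue=[2,3,0]; order=5,1
step 3: dequeue 2; queue=[3,0]; order=5,1,2
step 4: dequeue 3; queue=[0,4]; order=5,1,2,3
step 5: dequeue 0; queue=[4]; order=5,1,2,3,0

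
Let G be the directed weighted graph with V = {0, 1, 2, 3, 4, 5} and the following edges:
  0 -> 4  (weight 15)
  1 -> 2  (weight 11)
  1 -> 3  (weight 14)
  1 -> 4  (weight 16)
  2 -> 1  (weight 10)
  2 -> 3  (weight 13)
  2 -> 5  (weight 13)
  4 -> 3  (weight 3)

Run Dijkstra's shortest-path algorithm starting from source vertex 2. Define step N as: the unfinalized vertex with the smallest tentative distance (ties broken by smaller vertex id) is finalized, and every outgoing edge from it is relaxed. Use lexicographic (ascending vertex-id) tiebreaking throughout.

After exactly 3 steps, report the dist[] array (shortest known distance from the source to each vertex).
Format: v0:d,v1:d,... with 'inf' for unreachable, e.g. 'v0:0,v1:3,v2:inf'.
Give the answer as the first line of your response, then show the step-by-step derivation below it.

v0:inf,v1:10,v2:0,v3:13,v4:26,v5:13

step 1: dist = v0:inf,v1:10,v2:0,v3:13,v4:inf,v5:13
step 2: dist = v0:inf,v1:10,v2:0,v3:13,v4:26,v5:13
step 3: dist = v0:inf,v1:10,v2:0,v3:13,v4:26,v5:13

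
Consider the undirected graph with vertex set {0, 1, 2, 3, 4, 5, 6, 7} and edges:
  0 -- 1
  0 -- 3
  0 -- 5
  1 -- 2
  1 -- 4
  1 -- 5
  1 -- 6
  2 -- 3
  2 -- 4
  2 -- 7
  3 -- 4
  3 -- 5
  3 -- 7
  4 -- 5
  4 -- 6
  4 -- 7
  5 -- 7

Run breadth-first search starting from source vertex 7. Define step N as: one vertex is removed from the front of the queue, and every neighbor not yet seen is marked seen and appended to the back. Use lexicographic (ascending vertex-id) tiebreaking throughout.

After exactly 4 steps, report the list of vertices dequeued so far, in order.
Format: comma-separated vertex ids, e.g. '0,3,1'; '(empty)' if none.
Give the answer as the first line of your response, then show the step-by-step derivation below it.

7,2,3,4

step 1: dequeue 7; queue=[2,3,4,5]; order=7
step 2: dequeue 2; queue=[3,4,5,1]; order=7,2
step 3: dequeue 3; queue=[4,5,1,0]; order=7,2,3
step 4: dequeue 4; queue=[5,1,0,6]; order=7,2,3,4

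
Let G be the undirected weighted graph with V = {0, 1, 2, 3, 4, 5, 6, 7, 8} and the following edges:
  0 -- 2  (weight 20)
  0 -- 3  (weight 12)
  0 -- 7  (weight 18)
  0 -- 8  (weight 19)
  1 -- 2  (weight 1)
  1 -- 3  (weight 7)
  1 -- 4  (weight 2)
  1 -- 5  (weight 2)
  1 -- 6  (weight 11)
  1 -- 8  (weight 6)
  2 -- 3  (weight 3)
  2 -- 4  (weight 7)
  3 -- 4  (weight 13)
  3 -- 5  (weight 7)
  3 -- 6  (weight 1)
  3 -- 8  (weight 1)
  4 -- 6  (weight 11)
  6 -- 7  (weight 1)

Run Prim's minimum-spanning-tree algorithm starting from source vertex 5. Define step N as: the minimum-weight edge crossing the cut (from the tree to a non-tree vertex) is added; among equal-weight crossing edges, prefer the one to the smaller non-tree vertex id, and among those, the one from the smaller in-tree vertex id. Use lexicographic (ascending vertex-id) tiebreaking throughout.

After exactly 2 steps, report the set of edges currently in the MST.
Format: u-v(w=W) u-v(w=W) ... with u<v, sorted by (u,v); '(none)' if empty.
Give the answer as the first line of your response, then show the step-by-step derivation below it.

1-2(w=1) 1-5(w=2)

step 1: add edge 1-5 (w=2); MST = {1-5(w=2)}
step 2: add edge 1-2 (w=1); MST = {1-2(w=1) 1-5(w=2)}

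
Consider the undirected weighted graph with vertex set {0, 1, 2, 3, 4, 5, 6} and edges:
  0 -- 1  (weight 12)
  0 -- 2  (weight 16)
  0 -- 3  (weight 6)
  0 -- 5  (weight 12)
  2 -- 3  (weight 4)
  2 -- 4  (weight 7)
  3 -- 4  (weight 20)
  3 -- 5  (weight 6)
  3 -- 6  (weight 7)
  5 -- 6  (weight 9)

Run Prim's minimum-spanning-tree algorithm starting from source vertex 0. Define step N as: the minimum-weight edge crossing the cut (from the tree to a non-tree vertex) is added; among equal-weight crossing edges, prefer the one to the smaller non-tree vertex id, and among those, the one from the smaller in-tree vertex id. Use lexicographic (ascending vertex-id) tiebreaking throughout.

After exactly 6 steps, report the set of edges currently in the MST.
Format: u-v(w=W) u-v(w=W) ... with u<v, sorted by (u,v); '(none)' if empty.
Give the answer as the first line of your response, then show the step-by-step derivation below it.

0-1(w=12) 0-3(w=6) 2-3(w=4) 2-4(w=7) 3-5(w=6) 3-6(w=7)

step 1: add edge 0-3 (w=6); MST = {0-3(w=6)}
step 2: add edge 2-3 (w=4); MST = {0-3(w=6) 2-3(w=4)}
step 3: add edge 3-5 (w=6); MST = {0-3(w=6) 2-3(w=4) 3-5(w=6)}
step 4: add edge 2-4 (w=7); MST = {0-3(w=6) 2-3(w=4) 2-4(w=7) 3-5(w=6)}
step 5: add edge 3-6 (w=7); MST = {0-3(w=6) 2-3(w=4) 2-4(w=7) 3-5(w=6) 3-6(w=7)}
step 6: add edge 0-1 (w=12); MST = {0-1(w=12) 0-3(w=6) 2-3(w=4) 2-4(w=7) 3-5(w=6) 3-6(w=7)}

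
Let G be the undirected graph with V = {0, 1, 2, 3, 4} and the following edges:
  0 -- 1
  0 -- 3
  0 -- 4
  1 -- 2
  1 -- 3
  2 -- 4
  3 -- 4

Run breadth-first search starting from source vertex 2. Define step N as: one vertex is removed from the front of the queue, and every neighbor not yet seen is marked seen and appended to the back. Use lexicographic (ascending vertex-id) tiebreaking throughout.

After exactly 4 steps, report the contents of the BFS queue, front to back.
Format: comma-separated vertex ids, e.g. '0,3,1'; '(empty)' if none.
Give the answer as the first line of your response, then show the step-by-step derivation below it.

3

step 1: dequeue 2; queue=[1,4]; order=2
step 2: dequeue 1; queue=[4,0,3]; order=2,1
step 3: dequeue 4; queue=[0,3]; order=2,1,4
step 4: dequeue 0; queue=[3]; order=2,1,4,0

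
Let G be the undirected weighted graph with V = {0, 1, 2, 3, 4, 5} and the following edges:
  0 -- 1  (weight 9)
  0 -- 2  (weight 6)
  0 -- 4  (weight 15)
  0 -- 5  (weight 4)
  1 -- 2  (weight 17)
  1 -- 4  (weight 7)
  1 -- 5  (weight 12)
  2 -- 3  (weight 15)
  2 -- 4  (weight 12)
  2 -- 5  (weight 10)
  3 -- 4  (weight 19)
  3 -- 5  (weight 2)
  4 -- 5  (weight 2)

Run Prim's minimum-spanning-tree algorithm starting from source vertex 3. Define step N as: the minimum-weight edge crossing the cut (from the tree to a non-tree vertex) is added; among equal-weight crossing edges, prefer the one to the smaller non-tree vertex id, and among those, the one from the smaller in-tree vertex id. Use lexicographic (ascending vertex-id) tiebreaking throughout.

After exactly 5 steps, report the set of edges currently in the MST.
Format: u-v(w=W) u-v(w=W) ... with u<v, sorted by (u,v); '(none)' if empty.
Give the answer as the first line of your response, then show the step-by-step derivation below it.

0-2(w=6) 0-5(w=4) 1-4(w=7) 3-5(w=2) 4-5(w=2)

step 1: add edge 3-5 (w=2); MST = {3-5(w=2)}
step 2: add edge 4-5 (w=2); MST = {3-5(w=2) 4-5(w=2)}
step 3: add edge 0-5 (w=4); MST = {0-5(w=4) 3-5(w=2) 4-5(w=2)}
step 4: add edge 0-2 (w=6); MST = {0-2(w=6) 0-5(w=4) 3-5(w=2) 4-5(w=2)}
step 5: add edge 1-4 (w=7); MST = {0-2(w=6) 0-5(w=4) 1-4(w=7) 3-5(w=2) 4-5(w=2)}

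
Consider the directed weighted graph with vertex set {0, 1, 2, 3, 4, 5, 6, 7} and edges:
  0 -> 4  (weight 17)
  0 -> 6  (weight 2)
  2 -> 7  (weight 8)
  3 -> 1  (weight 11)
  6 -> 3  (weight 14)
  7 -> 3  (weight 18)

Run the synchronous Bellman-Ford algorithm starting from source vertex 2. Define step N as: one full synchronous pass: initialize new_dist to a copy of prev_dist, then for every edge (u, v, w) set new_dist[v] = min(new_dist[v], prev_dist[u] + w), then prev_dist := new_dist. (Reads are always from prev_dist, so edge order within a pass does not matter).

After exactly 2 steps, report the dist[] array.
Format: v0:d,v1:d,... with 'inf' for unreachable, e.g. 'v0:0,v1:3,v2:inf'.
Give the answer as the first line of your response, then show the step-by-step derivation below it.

v0:inf,v1:inf,v2:0,v3:26,v4:inf,v5:inf,v6:inf,v7:8

step 1: dist = v0:inf,v1:inf,v2:0,v3:inf,v4:inf,v5:inf,v6:inf,v7:8
step 2: dist = v0:inf,v1:inf,v2:0,v3:26,v4:inf,v5:inf,v6:inf,v7:8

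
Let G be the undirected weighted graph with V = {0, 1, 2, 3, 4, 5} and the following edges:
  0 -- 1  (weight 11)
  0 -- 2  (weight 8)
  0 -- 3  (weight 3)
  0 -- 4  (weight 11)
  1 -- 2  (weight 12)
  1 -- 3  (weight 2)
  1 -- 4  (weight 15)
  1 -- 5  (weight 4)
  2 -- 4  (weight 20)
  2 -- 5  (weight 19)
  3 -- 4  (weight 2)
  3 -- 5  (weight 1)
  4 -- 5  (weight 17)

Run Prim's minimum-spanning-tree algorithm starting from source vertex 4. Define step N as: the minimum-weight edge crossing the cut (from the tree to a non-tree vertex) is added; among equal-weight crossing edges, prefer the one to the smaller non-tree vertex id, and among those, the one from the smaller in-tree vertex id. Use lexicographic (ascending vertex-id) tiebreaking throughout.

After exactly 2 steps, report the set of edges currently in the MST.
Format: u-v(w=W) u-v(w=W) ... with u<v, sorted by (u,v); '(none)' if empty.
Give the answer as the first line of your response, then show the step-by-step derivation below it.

3-4(w=2) 3-5(w=1)

step 1: add edge 3-4 (w=2); MST = {3-4(w=2)}
step 2: add edge 3-5 (w=1); MST = {3-4(w=2) 3-5(w=1)}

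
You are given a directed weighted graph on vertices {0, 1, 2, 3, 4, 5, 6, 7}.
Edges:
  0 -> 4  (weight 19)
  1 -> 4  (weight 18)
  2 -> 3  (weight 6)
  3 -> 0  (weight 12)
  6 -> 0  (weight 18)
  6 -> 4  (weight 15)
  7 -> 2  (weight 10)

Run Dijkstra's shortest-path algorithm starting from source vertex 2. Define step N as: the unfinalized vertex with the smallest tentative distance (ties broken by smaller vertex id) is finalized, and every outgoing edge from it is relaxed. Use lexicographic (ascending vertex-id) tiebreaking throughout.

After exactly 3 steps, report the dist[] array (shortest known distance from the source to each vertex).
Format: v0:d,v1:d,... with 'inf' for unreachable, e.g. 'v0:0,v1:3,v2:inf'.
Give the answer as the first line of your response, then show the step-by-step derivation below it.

v0:18,v1:inf,v2:0,v3:6,v4:37,v5:inf,v6:inf,v7:inf

step 1: dist = v0:inf,v1:inf,v2:0,v3:6,v4:inf,v5:inf,v6:inf,v7:inf
step 2: dist = v0:18,v1:inf,v2:0,v3:6,v4:inf,v5:inf,v6:inf,v7:inf
step 3: dist = v0:18,v1:inf,v2:0,v3:6,v4:37,v5:inf,v6:inf,v7:inf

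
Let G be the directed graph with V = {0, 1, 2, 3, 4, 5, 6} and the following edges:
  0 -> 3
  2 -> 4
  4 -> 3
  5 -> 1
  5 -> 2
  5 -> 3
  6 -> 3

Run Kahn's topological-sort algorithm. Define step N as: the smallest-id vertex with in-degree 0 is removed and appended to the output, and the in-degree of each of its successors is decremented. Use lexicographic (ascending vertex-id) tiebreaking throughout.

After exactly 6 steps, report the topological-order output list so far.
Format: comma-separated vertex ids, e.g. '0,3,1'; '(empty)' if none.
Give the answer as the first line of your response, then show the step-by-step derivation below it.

0,5,1,2,4,6

step 1: output 0; order=[0]; indeg=(0,1,1,3,1,0,0)
step 2: output 5; order=[0,5]; indeg=(0,0,0,2,1,0,0)
step 3: output 1; order=[0,5,1]; indeg=(0,0,0,2,1,0,0)
step 4: output 2; order=[0,5,1,2]; indeg=(0,0,0,2,0,0,0)
step 5: output 4; order=[0,5,1,2,4]; indeg=(0,0,0,1,0,0,0)
step 6: output 6; order=[0,5,1,2,4,6]; indeg=(0,0,0,0,0,0,0)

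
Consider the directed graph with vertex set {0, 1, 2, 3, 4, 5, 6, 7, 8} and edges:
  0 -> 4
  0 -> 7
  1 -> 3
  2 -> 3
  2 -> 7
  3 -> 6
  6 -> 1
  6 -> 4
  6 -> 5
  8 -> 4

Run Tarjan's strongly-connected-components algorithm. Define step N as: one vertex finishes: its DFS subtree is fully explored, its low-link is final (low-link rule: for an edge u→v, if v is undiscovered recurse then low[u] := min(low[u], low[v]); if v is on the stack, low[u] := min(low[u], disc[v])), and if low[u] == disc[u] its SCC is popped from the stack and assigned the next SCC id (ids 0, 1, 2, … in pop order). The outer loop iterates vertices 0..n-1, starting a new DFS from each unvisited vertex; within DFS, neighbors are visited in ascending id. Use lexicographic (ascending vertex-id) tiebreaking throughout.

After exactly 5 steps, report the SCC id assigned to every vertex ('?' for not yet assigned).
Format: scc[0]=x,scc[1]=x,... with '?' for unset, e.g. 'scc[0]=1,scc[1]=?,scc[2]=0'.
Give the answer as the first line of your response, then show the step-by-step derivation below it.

scc[0]=2,scc[1]=?,scc[2]=?,scc[3]=?,scc[4]=0,scc[5]=3,scc[6]=?,scc[7]=1,scc[8]=?

step 1: low=(low[0]=0,low[1]=?,low[2]=?,low[3]=?,low[4]=1,low[5]=?,low[6]=?,low[7]=?,low[8]=?); scc=(scc[0]=?,scc[1]=?,scc[2]=?,scc[3]=?,scc[4]=0,scc[5]=?,scc[6]=?,scc[7]=?,scc[8]=?)
step 2: low=(low[0]=0,low[1]=?,low[2]=?,low[3]=?,low[4]=1,low[5]=?,low[6]=?,low[7]=2,low[8]=?); scc=(scc[0]=?,scc[1]=?,scc[2]=?,scc[3]=?,scc[4]=0,scc[5]=?,scc[6]=?,scc[7]=1,scc[8]=?)
step 3: low=(low[0]=0,low[1]=?,low[2]=?,low[3]=?,low[4]=1,low[5]=?,low[6]=?,low[7]=2,low[8]=?); scc=(scc[0]=2,scc[1]=?,scc[2]=?,scc[3]=?,scc[4]=0,scc[5]=?,scc[6]=?,scc[7]=1,scc[8]=?)
step 4: low=(low[0]=0,low[1]=3,low[2]=?,low[3]=4,low[4]=1,low[5]=6,low[6]=3,low[7]=2,low[8]=?); scc=(scc[0]=2,scc[1]=?,scc[2]=?,scc[3]=?,scc[4]=0,scc[5]=3,scc[6]=?,scc[7]=1,scc[8]=?)
step 5: low=(low[0]=0,low[1]=3,low[2]=?,low[3]=4,low[4]=1,low[5]=6,low[6]=3,low[7]=2,low[8]=?); scc=(scc[0]=2,scc[1]=?,scc[2]=?,scc[3]=?,scc[4]=0,scc[5]=3,scc[6]=?,scc[7]=1,scc[8]=?)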